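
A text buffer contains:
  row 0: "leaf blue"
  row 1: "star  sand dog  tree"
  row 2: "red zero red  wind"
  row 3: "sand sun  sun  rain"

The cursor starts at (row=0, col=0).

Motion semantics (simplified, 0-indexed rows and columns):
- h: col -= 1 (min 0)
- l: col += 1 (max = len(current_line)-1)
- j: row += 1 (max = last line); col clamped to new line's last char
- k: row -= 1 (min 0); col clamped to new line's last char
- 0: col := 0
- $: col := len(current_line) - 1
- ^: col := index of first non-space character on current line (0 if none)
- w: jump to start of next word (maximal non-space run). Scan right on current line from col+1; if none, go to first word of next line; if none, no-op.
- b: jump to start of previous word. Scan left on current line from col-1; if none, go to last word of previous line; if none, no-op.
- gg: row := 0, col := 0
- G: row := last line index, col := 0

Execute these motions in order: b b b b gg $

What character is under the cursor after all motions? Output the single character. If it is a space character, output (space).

Answer: e

Derivation:
After 1 (b): row=0 col=0 char='l'
After 2 (b): row=0 col=0 char='l'
After 3 (b): row=0 col=0 char='l'
After 4 (b): row=0 col=0 char='l'
After 5 (gg): row=0 col=0 char='l'
After 6 ($): row=0 col=8 char='e'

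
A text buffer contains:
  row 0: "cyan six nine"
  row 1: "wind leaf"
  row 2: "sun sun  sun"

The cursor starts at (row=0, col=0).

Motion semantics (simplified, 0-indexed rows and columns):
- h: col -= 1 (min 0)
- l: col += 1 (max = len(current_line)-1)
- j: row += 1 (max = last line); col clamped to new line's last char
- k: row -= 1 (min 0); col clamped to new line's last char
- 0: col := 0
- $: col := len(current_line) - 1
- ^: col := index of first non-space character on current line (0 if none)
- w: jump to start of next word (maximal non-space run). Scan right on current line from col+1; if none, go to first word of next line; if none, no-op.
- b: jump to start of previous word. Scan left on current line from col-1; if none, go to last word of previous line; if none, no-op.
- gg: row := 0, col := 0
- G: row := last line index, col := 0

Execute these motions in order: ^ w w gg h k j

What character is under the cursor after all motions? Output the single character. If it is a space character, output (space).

Answer: w

Derivation:
After 1 (^): row=0 col=0 char='c'
After 2 (w): row=0 col=5 char='s'
After 3 (w): row=0 col=9 char='n'
After 4 (gg): row=0 col=0 char='c'
After 5 (h): row=0 col=0 char='c'
After 6 (k): row=0 col=0 char='c'
After 7 (j): row=1 col=0 char='w'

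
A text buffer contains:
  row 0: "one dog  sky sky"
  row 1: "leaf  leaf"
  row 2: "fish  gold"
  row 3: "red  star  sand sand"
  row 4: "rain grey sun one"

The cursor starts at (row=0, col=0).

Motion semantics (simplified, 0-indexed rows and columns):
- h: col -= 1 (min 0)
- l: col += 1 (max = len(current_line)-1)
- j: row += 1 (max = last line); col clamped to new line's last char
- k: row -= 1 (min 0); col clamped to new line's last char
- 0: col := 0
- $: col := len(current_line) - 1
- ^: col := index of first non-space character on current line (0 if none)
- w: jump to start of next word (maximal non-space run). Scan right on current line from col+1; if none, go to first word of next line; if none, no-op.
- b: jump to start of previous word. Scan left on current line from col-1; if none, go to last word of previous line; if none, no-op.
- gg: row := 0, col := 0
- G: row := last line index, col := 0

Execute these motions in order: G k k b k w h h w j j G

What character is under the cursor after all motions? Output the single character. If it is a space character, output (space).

After 1 (G): row=4 col=0 char='r'
After 2 (k): row=3 col=0 char='r'
After 3 (k): row=2 col=0 char='f'
After 4 (b): row=1 col=6 char='l'
After 5 (k): row=0 col=6 char='g'
After 6 (w): row=0 col=9 char='s'
After 7 (h): row=0 col=8 char='_'
After 8 (h): row=0 col=7 char='_'
After 9 (w): row=0 col=9 char='s'
After 10 (j): row=1 col=9 char='f'
After 11 (j): row=2 col=9 char='d'
After 12 (G): row=4 col=0 char='r'

Answer: r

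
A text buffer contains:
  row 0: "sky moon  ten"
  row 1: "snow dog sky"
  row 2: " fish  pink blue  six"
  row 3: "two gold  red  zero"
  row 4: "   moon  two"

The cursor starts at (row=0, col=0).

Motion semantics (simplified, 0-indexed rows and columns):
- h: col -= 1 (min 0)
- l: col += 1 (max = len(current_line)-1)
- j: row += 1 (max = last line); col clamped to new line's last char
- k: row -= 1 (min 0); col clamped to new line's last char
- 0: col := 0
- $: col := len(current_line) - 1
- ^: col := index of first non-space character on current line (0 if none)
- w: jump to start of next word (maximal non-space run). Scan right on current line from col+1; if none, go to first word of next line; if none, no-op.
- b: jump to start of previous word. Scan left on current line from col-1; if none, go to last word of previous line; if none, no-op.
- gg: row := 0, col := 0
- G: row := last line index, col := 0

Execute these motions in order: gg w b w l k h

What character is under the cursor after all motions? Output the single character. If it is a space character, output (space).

After 1 (gg): row=0 col=0 char='s'
After 2 (w): row=0 col=4 char='m'
After 3 (b): row=0 col=0 char='s'
After 4 (w): row=0 col=4 char='m'
After 5 (l): row=0 col=5 char='o'
After 6 (k): row=0 col=5 char='o'
After 7 (h): row=0 col=4 char='m'

Answer: m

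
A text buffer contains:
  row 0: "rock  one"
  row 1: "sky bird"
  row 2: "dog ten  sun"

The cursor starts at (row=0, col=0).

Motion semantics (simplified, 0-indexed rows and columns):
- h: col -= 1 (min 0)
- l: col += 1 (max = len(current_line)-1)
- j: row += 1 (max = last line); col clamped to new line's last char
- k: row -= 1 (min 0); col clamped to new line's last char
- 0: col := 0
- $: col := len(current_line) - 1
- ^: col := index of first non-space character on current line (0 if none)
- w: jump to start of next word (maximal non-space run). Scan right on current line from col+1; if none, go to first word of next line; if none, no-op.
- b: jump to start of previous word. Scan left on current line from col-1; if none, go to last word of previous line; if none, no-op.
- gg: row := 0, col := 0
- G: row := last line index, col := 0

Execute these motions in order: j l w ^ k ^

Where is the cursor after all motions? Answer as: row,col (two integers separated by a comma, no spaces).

After 1 (j): row=1 col=0 char='s'
After 2 (l): row=1 col=1 char='k'
After 3 (w): row=1 col=4 char='b'
After 4 (^): row=1 col=0 char='s'
After 5 (k): row=0 col=0 char='r'
After 6 (^): row=0 col=0 char='r'

Answer: 0,0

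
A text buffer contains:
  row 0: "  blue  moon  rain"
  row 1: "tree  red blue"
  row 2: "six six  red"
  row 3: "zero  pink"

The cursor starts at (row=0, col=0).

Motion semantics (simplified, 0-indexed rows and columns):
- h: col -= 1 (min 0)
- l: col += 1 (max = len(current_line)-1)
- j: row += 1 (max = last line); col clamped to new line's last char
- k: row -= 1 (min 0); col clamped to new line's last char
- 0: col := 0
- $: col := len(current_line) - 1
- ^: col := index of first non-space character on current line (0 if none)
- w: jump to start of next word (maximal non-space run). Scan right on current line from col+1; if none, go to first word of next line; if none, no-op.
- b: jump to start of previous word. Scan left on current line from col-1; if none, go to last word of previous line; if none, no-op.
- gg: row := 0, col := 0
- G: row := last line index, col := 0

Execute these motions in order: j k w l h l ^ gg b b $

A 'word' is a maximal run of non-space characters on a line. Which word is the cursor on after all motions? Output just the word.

After 1 (j): row=1 col=0 char='t'
After 2 (k): row=0 col=0 char='_'
After 3 (w): row=0 col=2 char='b'
After 4 (l): row=0 col=3 char='l'
After 5 (h): row=0 col=2 char='b'
After 6 (l): row=0 col=3 char='l'
After 7 (^): row=0 col=2 char='b'
After 8 (gg): row=0 col=0 char='_'
After 9 (b): row=0 col=0 char='_'
After 10 (b): row=0 col=0 char='_'
After 11 ($): row=0 col=17 char='n'

Answer: rain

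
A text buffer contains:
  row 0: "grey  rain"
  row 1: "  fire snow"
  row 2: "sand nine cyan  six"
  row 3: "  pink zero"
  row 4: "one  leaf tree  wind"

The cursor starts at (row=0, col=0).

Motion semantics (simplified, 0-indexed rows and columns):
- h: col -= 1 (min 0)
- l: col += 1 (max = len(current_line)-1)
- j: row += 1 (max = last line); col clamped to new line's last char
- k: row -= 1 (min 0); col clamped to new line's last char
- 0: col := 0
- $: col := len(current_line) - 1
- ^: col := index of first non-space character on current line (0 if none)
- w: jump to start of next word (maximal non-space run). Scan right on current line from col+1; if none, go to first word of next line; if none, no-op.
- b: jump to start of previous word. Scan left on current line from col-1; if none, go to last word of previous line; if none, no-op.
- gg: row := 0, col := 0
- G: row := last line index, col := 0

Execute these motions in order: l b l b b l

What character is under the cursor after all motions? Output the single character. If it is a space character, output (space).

Answer: r

Derivation:
After 1 (l): row=0 col=1 char='r'
After 2 (b): row=0 col=0 char='g'
After 3 (l): row=0 col=1 char='r'
After 4 (b): row=0 col=0 char='g'
After 5 (b): row=0 col=0 char='g'
After 6 (l): row=0 col=1 char='r'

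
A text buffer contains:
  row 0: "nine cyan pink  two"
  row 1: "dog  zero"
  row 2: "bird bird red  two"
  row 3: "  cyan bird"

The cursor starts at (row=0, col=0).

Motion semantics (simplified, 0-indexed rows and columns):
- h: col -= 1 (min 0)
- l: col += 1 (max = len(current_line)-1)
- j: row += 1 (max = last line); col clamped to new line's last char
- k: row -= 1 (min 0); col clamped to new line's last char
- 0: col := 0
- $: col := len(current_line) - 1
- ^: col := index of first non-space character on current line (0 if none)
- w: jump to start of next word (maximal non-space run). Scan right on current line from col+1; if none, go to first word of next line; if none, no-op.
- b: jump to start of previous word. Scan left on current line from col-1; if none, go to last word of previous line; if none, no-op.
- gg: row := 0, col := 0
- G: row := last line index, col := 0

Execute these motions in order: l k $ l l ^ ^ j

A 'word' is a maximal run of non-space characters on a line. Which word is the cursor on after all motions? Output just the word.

Answer: dog

Derivation:
After 1 (l): row=0 col=1 char='i'
After 2 (k): row=0 col=1 char='i'
After 3 ($): row=0 col=18 char='o'
After 4 (l): row=0 col=18 char='o'
After 5 (l): row=0 col=18 char='o'
After 6 (^): row=0 col=0 char='n'
After 7 (^): row=0 col=0 char='n'
After 8 (j): row=1 col=0 char='d'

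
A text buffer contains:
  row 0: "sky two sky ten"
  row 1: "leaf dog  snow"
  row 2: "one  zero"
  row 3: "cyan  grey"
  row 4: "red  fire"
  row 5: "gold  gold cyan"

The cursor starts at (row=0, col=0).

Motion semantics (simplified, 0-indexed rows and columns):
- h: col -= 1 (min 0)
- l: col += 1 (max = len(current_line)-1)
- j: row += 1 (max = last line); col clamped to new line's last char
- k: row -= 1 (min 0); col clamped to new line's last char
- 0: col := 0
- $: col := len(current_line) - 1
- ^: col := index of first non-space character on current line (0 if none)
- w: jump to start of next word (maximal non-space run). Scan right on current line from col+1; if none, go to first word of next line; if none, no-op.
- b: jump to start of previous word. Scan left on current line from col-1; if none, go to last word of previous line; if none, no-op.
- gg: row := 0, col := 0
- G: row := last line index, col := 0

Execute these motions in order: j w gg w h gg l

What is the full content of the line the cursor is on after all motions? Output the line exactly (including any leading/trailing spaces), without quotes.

Answer: sky two sky ten

Derivation:
After 1 (j): row=1 col=0 char='l'
After 2 (w): row=1 col=5 char='d'
After 3 (gg): row=0 col=0 char='s'
After 4 (w): row=0 col=4 char='t'
After 5 (h): row=0 col=3 char='_'
After 6 (gg): row=0 col=0 char='s'
After 7 (l): row=0 col=1 char='k'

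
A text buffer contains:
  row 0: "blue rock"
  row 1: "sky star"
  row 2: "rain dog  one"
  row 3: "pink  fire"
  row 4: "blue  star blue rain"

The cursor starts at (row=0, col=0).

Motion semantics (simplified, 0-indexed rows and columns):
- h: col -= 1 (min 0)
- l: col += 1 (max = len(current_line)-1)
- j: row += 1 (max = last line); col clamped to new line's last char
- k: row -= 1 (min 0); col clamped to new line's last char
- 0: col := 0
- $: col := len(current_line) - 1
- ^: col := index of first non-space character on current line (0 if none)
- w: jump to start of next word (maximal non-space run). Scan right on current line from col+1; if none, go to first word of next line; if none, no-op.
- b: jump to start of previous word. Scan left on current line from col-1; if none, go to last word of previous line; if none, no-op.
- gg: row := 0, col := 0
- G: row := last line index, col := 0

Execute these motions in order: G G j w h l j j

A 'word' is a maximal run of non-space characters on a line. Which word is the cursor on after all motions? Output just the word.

Answer: star

Derivation:
After 1 (G): row=4 col=0 char='b'
After 2 (G): row=4 col=0 char='b'
After 3 (j): row=4 col=0 char='b'
After 4 (w): row=4 col=6 char='s'
After 5 (h): row=4 col=5 char='_'
After 6 (l): row=4 col=6 char='s'
After 7 (j): row=4 col=6 char='s'
After 8 (j): row=4 col=6 char='s'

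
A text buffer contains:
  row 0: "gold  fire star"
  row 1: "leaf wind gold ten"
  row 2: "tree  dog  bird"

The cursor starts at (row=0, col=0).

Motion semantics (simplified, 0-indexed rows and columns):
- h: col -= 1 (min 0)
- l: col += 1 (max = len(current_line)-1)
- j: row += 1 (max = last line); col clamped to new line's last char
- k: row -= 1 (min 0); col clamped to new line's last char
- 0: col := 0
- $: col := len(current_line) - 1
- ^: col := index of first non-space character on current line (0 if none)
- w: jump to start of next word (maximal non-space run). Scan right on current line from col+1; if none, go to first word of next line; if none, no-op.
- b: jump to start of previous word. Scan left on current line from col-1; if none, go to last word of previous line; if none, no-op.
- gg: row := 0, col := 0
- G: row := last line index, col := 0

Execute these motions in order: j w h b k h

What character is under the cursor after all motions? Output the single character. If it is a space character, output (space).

After 1 (j): row=1 col=0 char='l'
After 2 (w): row=1 col=5 char='w'
After 3 (h): row=1 col=4 char='_'
After 4 (b): row=1 col=0 char='l'
After 5 (k): row=0 col=0 char='g'
After 6 (h): row=0 col=0 char='g'

Answer: g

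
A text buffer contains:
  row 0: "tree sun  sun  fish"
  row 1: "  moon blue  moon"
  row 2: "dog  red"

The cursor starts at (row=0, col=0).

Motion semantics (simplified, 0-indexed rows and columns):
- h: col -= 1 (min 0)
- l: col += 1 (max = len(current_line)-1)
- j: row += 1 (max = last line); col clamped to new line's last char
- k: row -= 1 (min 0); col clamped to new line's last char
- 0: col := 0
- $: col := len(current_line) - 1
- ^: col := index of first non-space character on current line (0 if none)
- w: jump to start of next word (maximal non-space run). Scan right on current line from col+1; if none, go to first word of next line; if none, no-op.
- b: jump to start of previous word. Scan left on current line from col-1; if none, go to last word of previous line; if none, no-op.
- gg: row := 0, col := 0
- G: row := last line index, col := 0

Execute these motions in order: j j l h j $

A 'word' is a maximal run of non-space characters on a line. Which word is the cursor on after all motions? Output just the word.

After 1 (j): row=1 col=0 char='_'
After 2 (j): row=2 col=0 char='d'
After 3 (l): row=2 col=1 char='o'
After 4 (h): row=2 col=0 char='d'
After 5 (j): row=2 col=0 char='d'
After 6 ($): row=2 col=7 char='d'

Answer: red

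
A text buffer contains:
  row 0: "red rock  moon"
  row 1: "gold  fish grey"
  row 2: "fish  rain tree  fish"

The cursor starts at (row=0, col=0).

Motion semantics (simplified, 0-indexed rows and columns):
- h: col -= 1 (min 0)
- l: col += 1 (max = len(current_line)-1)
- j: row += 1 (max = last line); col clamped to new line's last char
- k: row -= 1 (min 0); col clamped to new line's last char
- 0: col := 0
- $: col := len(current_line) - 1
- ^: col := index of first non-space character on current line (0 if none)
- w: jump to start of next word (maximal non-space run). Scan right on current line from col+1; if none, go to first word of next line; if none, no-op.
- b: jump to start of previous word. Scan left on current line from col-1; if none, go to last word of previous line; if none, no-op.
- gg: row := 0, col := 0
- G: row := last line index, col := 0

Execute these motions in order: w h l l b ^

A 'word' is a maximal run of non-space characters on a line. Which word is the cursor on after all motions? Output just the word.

After 1 (w): row=0 col=4 char='r'
After 2 (h): row=0 col=3 char='_'
After 3 (l): row=0 col=4 char='r'
After 4 (l): row=0 col=5 char='o'
After 5 (b): row=0 col=4 char='r'
After 6 (^): row=0 col=0 char='r'

Answer: red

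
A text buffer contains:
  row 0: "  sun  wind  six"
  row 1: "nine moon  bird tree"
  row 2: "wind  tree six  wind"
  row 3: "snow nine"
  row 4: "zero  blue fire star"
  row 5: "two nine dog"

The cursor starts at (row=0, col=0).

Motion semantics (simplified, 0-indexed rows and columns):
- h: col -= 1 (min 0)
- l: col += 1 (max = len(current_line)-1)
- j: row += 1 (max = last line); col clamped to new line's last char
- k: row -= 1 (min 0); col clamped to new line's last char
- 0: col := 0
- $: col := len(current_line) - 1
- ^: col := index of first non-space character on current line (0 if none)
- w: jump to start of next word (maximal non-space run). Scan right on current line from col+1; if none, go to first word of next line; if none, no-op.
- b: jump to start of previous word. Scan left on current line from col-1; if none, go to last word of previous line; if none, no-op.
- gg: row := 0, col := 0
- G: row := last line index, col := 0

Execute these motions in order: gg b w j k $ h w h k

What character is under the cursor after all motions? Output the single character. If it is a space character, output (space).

Answer: (space)

Derivation:
After 1 (gg): row=0 col=0 char='_'
After 2 (b): row=0 col=0 char='_'
After 3 (w): row=0 col=2 char='s'
After 4 (j): row=1 col=2 char='n'
After 5 (k): row=0 col=2 char='s'
After 6 ($): row=0 col=15 char='x'
After 7 (h): row=0 col=14 char='i'
After 8 (w): row=1 col=0 char='n'
After 9 (h): row=1 col=0 char='n'
After 10 (k): row=0 col=0 char='_'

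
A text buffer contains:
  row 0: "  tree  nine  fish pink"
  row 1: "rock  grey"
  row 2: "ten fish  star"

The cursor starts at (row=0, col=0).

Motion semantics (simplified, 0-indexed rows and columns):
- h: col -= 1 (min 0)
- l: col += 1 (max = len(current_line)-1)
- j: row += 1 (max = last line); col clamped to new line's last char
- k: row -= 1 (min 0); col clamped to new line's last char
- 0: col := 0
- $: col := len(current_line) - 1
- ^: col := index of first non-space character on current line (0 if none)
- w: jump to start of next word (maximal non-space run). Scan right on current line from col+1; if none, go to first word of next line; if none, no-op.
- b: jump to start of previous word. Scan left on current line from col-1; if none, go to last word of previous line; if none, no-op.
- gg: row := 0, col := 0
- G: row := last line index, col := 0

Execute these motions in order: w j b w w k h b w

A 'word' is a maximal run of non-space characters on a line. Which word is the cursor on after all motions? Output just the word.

After 1 (w): row=0 col=2 char='t'
After 2 (j): row=1 col=2 char='c'
After 3 (b): row=1 col=0 char='r'
After 4 (w): row=1 col=6 char='g'
After 5 (w): row=2 col=0 char='t'
After 6 (k): row=1 col=0 char='r'
After 7 (h): row=1 col=0 char='r'
After 8 (b): row=0 col=19 char='p'
After 9 (w): row=1 col=0 char='r'

Answer: rock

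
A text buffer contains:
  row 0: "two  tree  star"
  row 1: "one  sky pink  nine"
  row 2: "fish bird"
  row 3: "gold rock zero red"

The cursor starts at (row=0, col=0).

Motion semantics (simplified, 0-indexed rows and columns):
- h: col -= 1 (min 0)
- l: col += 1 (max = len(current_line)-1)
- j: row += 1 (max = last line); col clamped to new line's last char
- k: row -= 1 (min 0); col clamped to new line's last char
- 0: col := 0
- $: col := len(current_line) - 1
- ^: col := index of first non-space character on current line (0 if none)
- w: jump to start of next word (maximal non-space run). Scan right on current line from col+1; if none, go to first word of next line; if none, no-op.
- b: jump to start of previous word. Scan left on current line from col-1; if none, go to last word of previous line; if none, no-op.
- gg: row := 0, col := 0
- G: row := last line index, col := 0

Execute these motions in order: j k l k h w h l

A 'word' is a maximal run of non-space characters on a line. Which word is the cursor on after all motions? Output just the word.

Answer: tree

Derivation:
After 1 (j): row=1 col=0 char='o'
After 2 (k): row=0 col=0 char='t'
After 3 (l): row=0 col=1 char='w'
After 4 (k): row=0 col=1 char='w'
After 5 (h): row=0 col=0 char='t'
After 6 (w): row=0 col=5 char='t'
After 7 (h): row=0 col=4 char='_'
After 8 (l): row=0 col=5 char='t'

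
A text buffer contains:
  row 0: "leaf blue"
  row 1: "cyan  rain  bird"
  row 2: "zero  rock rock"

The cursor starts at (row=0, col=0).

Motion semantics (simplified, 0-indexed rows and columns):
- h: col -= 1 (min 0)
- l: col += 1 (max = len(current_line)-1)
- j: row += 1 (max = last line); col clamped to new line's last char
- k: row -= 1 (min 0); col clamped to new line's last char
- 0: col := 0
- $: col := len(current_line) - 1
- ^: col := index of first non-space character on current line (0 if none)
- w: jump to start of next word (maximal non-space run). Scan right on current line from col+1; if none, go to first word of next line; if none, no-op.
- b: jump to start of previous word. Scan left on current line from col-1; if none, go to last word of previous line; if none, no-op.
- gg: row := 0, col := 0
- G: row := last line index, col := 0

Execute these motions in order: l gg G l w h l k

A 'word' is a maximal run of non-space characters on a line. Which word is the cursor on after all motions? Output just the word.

After 1 (l): row=0 col=1 char='e'
After 2 (gg): row=0 col=0 char='l'
After 3 (G): row=2 col=0 char='z'
After 4 (l): row=2 col=1 char='e'
After 5 (w): row=2 col=6 char='r'
After 6 (h): row=2 col=5 char='_'
After 7 (l): row=2 col=6 char='r'
After 8 (k): row=1 col=6 char='r'

Answer: rain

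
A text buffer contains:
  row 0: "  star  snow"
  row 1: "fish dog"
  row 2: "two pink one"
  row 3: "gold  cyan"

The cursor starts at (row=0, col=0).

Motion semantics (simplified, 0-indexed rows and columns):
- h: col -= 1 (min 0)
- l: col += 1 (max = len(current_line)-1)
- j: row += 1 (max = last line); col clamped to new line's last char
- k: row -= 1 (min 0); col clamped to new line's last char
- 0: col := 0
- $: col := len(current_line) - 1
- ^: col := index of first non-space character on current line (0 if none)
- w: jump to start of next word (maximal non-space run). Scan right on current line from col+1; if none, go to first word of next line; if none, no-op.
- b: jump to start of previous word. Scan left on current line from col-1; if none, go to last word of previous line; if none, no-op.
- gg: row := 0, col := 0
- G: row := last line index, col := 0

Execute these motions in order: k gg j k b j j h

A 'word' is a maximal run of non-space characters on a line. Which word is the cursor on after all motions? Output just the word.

Answer: two

Derivation:
After 1 (k): row=0 col=0 char='_'
After 2 (gg): row=0 col=0 char='_'
After 3 (j): row=1 col=0 char='f'
After 4 (k): row=0 col=0 char='_'
After 5 (b): row=0 col=0 char='_'
After 6 (j): row=1 col=0 char='f'
After 7 (j): row=2 col=0 char='t'
After 8 (h): row=2 col=0 char='t'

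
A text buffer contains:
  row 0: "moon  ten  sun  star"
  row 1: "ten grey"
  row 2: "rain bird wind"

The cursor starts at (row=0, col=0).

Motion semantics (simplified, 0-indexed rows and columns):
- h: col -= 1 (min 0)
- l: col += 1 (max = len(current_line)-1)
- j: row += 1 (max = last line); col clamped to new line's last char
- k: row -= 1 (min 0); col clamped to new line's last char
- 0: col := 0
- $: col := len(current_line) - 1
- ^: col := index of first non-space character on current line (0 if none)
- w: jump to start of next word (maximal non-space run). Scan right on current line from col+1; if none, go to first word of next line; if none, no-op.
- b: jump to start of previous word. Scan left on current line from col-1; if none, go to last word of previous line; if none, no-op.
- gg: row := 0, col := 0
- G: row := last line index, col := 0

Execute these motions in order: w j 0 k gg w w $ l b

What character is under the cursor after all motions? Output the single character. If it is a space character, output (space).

After 1 (w): row=0 col=6 char='t'
After 2 (j): row=1 col=6 char='e'
After 3 (0): row=1 col=0 char='t'
After 4 (k): row=0 col=0 char='m'
After 5 (gg): row=0 col=0 char='m'
After 6 (w): row=0 col=6 char='t'
After 7 (w): row=0 col=11 char='s'
After 8 ($): row=0 col=19 char='r'
After 9 (l): row=0 col=19 char='r'
After 10 (b): row=0 col=16 char='s'

Answer: s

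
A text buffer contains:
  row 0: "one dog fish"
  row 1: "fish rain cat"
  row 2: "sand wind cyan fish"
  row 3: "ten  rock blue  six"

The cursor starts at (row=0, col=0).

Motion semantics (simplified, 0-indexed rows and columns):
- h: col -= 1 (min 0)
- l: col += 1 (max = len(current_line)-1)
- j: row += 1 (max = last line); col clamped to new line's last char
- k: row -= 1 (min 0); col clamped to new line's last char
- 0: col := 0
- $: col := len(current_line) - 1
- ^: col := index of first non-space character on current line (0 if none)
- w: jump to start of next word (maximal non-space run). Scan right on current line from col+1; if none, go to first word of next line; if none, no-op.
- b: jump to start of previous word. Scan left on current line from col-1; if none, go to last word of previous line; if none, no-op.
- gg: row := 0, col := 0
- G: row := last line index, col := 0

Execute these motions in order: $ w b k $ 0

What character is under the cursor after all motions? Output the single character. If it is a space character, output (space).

Answer: o

Derivation:
After 1 ($): row=0 col=11 char='h'
After 2 (w): row=1 col=0 char='f'
After 3 (b): row=0 col=8 char='f'
After 4 (k): row=0 col=8 char='f'
After 5 ($): row=0 col=11 char='h'
After 6 (0): row=0 col=0 char='o'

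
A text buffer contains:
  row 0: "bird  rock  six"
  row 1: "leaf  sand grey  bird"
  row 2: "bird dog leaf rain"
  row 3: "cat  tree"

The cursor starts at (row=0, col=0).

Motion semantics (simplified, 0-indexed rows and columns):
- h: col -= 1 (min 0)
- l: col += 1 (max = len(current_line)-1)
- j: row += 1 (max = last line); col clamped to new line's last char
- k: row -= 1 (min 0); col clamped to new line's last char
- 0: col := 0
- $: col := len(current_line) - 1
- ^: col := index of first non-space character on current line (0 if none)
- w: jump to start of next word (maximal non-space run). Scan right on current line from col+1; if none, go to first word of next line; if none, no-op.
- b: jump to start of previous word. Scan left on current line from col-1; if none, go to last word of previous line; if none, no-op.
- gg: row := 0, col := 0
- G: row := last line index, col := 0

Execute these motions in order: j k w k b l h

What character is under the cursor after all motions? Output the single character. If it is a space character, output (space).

Answer: b

Derivation:
After 1 (j): row=1 col=0 char='l'
After 2 (k): row=0 col=0 char='b'
After 3 (w): row=0 col=6 char='r'
After 4 (k): row=0 col=6 char='r'
After 5 (b): row=0 col=0 char='b'
After 6 (l): row=0 col=1 char='i'
After 7 (h): row=0 col=0 char='b'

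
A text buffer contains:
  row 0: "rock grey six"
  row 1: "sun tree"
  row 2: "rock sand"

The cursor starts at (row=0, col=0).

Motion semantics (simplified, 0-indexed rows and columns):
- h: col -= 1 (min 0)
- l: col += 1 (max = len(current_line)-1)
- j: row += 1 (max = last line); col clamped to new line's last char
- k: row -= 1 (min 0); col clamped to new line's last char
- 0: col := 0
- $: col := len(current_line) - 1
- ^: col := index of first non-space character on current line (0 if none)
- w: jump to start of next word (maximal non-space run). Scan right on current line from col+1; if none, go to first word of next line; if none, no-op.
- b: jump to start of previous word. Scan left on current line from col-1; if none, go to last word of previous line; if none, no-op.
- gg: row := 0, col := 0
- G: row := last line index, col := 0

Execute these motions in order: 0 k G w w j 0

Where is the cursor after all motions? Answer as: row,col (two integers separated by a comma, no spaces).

Answer: 2,0

Derivation:
After 1 (0): row=0 col=0 char='r'
After 2 (k): row=0 col=0 char='r'
After 3 (G): row=2 col=0 char='r'
After 4 (w): row=2 col=5 char='s'
After 5 (w): row=2 col=5 char='s'
After 6 (j): row=2 col=5 char='s'
After 7 (0): row=2 col=0 char='r'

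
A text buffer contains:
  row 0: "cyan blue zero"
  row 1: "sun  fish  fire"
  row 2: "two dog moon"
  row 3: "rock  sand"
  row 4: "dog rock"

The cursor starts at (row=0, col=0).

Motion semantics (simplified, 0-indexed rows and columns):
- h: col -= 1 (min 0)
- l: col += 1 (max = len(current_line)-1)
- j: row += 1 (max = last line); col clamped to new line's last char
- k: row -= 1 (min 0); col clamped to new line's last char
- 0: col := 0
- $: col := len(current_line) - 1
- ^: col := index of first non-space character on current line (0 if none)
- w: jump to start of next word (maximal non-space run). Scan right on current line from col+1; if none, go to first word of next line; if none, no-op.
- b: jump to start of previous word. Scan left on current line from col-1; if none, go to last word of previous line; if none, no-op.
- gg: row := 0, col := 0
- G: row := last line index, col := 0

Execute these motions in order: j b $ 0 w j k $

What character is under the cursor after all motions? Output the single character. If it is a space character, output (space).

Answer: o

Derivation:
After 1 (j): row=1 col=0 char='s'
After 2 (b): row=0 col=10 char='z'
After 3 ($): row=0 col=13 char='o'
After 4 (0): row=0 col=0 char='c'
After 5 (w): row=0 col=5 char='b'
After 6 (j): row=1 col=5 char='f'
After 7 (k): row=0 col=5 char='b'
After 8 ($): row=0 col=13 char='o'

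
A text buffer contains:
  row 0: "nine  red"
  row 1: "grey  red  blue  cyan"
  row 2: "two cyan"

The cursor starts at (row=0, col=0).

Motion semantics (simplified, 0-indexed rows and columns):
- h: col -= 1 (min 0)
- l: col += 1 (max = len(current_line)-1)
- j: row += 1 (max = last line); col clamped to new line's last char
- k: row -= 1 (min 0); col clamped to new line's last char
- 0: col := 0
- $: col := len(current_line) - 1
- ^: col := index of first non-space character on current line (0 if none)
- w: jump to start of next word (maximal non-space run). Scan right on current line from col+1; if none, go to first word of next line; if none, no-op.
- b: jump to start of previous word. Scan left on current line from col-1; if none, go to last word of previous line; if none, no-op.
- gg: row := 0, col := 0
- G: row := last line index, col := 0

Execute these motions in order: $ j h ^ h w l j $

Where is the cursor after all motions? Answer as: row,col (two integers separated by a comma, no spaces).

After 1 ($): row=0 col=8 char='d'
After 2 (j): row=1 col=8 char='d'
After 3 (h): row=1 col=7 char='e'
After 4 (^): row=1 col=0 char='g'
After 5 (h): row=1 col=0 char='g'
After 6 (w): row=1 col=6 char='r'
After 7 (l): row=1 col=7 char='e'
After 8 (j): row=2 col=7 char='n'
After 9 ($): row=2 col=7 char='n'

Answer: 2,7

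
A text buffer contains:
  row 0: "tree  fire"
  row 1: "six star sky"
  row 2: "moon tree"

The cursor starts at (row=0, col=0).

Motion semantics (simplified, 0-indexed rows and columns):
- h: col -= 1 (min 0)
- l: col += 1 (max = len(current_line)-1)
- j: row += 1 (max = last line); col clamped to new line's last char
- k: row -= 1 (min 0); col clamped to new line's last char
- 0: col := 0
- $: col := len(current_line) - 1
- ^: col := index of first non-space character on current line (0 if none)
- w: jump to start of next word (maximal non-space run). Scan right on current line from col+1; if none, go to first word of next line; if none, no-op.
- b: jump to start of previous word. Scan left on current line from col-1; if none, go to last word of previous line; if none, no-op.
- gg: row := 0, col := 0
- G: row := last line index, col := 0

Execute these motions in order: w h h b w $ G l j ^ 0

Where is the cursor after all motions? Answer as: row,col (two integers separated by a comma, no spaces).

Answer: 2,0

Derivation:
After 1 (w): row=0 col=6 char='f'
After 2 (h): row=0 col=5 char='_'
After 3 (h): row=0 col=4 char='_'
After 4 (b): row=0 col=0 char='t'
After 5 (w): row=0 col=6 char='f'
After 6 ($): row=0 col=9 char='e'
After 7 (G): row=2 col=0 char='m'
After 8 (l): row=2 col=1 char='o'
After 9 (j): row=2 col=1 char='o'
After 10 (^): row=2 col=0 char='m'
After 11 (0): row=2 col=0 char='m'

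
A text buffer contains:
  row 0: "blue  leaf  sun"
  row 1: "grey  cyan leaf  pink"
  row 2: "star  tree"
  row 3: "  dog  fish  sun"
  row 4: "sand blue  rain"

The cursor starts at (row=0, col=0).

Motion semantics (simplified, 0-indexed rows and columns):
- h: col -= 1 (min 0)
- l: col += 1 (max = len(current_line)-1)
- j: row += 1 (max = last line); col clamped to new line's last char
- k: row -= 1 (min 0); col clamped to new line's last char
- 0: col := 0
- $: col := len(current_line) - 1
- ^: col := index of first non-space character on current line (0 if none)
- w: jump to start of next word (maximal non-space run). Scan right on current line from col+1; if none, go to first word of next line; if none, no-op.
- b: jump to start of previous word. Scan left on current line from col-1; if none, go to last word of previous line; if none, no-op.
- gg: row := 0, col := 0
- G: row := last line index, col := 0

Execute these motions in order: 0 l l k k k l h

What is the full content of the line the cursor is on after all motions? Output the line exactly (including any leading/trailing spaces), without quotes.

Answer: blue  leaf  sun

Derivation:
After 1 (0): row=0 col=0 char='b'
After 2 (l): row=0 col=1 char='l'
After 3 (l): row=0 col=2 char='u'
After 4 (k): row=0 col=2 char='u'
After 5 (k): row=0 col=2 char='u'
After 6 (k): row=0 col=2 char='u'
After 7 (l): row=0 col=3 char='e'
After 8 (h): row=0 col=2 char='u'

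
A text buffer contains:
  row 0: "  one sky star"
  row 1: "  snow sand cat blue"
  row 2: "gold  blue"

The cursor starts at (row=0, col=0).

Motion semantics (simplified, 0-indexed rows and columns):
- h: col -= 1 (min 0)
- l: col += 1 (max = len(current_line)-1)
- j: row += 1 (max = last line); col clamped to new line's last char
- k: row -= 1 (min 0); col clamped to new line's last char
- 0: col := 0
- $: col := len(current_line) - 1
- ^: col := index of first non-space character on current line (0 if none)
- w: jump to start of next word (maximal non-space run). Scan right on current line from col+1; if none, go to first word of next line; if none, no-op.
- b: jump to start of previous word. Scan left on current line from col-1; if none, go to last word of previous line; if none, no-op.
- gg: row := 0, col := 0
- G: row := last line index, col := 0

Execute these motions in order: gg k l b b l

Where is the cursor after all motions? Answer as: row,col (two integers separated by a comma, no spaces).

After 1 (gg): row=0 col=0 char='_'
After 2 (k): row=0 col=0 char='_'
After 3 (l): row=0 col=1 char='_'
After 4 (b): row=0 col=1 char='_'
After 5 (b): row=0 col=1 char='_'
After 6 (l): row=0 col=2 char='o'

Answer: 0,2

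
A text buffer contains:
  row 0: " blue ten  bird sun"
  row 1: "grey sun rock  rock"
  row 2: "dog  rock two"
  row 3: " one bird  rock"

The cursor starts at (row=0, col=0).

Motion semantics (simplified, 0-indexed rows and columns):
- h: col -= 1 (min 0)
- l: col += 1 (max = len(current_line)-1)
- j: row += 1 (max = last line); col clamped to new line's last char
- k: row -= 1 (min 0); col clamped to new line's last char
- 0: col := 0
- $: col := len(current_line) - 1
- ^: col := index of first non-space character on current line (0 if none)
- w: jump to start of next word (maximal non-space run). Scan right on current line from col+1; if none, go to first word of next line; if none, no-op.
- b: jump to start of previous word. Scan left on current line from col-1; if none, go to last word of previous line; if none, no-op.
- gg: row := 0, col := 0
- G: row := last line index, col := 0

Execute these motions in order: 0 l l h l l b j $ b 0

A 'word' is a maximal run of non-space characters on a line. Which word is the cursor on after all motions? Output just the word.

Answer: grey

Derivation:
After 1 (0): row=0 col=0 char='_'
After 2 (l): row=0 col=1 char='b'
After 3 (l): row=0 col=2 char='l'
After 4 (h): row=0 col=1 char='b'
After 5 (l): row=0 col=2 char='l'
After 6 (l): row=0 col=3 char='u'
After 7 (b): row=0 col=1 char='b'
After 8 (j): row=1 col=1 char='r'
After 9 ($): row=1 col=18 char='k'
After 10 (b): row=1 col=15 char='r'
After 11 (0): row=1 col=0 char='g'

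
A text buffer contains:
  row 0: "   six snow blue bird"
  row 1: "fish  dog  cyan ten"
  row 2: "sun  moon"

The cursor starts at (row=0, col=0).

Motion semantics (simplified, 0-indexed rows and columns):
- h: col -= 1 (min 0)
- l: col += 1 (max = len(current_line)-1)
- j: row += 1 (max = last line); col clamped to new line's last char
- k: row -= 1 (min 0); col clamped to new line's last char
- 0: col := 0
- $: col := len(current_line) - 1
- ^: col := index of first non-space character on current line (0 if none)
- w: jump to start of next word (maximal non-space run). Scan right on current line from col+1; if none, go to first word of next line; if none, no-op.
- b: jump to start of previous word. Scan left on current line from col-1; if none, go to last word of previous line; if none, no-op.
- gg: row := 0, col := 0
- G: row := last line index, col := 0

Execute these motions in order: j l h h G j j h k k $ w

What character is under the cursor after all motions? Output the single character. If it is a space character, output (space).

After 1 (j): row=1 col=0 char='f'
After 2 (l): row=1 col=1 char='i'
After 3 (h): row=1 col=0 char='f'
After 4 (h): row=1 col=0 char='f'
After 5 (G): row=2 col=0 char='s'
After 6 (j): row=2 col=0 char='s'
After 7 (j): row=2 col=0 char='s'
After 8 (h): row=2 col=0 char='s'
After 9 (k): row=1 col=0 char='f'
After 10 (k): row=0 col=0 char='_'
After 11 ($): row=0 col=20 char='d'
After 12 (w): row=1 col=0 char='f'

Answer: f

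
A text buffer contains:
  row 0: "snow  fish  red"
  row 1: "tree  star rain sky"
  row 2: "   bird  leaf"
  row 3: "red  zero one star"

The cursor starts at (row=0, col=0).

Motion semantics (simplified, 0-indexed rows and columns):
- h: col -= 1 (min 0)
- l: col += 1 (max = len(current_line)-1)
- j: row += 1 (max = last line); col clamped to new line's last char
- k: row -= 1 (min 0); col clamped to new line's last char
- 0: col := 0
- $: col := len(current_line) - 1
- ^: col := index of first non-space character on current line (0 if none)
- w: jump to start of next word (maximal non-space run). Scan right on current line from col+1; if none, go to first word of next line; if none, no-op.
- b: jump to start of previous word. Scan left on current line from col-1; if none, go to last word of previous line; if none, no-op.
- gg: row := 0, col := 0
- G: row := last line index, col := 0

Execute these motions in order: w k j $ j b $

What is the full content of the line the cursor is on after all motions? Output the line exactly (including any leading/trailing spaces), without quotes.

Answer:    bird  leaf

Derivation:
After 1 (w): row=0 col=6 char='f'
After 2 (k): row=0 col=6 char='f'
After 3 (j): row=1 col=6 char='s'
After 4 ($): row=1 col=18 char='y'
After 5 (j): row=2 col=12 char='f'
After 6 (b): row=2 col=9 char='l'
After 7 ($): row=2 col=12 char='f'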